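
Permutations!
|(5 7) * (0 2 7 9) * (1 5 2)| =|(0 1 5 9)(2 7)| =4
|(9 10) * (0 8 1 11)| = |(0 8 1 11)(9 10)| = 4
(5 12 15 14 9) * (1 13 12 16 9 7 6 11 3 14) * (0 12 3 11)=(0 12 15 1 13 3 14 7 6)(5 16 9)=[12, 13, 2, 14, 4, 16, 0, 6, 8, 5, 10, 11, 15, 3, 7, 1, 9]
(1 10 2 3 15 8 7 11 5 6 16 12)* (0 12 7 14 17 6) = [12, 10, 3, 15, 4, 0, 16, 11, 14, 9, 2, 5, 1, 13, 17, 8, 7, 6] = (0 12 1 10 2 3 15 8 14 17 6 16 7 11 5)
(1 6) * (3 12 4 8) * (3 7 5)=[0, 6, 2, 12, 8, 3, 1, 5, 7, 9, 10, 11, 4]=(1 6)(3 12 4 8 7 5)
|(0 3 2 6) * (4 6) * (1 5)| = 10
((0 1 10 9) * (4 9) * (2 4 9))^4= (10)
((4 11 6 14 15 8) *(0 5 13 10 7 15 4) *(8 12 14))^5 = ((0 5 13 10 7 15 12 14 4 11 6 8))^5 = (0 15 6 10 4 5 12 8 7 11 13 14)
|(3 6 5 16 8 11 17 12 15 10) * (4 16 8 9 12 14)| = |(3 6 5 8 11 17 14 4 16 9 12 15 10)| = 13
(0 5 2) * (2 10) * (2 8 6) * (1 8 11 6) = [5, 8, 0, 3, 4, 10, 2, 7, 1, 9, 11, 6] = (0 5 10 11 6 2)(1 8)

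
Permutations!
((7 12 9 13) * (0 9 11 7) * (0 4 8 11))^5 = ((0 9 13 4 8 11 7 12))^5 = (0 11 13 12 8 9 7 4)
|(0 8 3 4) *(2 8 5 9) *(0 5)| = 6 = |(2 8 3 4 5 9)|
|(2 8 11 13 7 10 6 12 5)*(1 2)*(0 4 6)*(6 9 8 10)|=13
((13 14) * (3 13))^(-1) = ((3 13 14))^(-1) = (3 14 13)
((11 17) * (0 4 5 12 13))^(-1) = ((0 4 5 12 13)(11 17))^(-1) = (0 13 12 5 4)(11 17)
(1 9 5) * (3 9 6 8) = (1 6 8 3 9 5) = [0, 6, 2, 9, 4, 1, 8, 7, 3, 5]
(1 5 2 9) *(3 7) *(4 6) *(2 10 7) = [0, 5, 9, 2, 6, 10, 4, 3, 8, 1, 7] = (1 5 10 7 3 2 9)(4 6)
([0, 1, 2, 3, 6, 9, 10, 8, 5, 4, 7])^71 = (4 6 10 7 8 5 9)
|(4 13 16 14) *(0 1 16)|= 6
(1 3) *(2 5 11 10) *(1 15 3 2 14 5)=(1 2)(3 15)(5 11 10 14)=[0, 2, 1, 15, 4, 11, 6, 7, 8, 9, 14, 10, 12, 13, 5, 3]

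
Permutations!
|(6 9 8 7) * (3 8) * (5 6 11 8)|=|(3 5 6 9)(7 11 8)|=12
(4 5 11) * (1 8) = (1 8)(4 5 11) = [0, 8, 2, 3, 5, 11, 6, 7, 1, 9, 10, 4]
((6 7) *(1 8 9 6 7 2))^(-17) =((1 8 9 6 2))^(-17) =(1 6 8 2 9)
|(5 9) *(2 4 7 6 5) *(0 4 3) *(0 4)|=7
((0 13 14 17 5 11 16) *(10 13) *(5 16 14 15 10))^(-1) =(0 16 17 14 11 5)(10 15 13)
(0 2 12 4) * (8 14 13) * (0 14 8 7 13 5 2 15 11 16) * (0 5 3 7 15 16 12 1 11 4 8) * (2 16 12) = (0 12 8)(1 11 2)(3 7 13 15 4 14)(5 16) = [12, 11, 1, 7, 14, 16, 6, 13, 0, 9, 10, 2, 8, 15, 3, 4, 5]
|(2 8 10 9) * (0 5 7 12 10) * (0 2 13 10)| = |(0 5 7 12)(2 8)(9 13 10)| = 12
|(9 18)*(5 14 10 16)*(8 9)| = |(5 14 10 16)(8 9 18)| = 12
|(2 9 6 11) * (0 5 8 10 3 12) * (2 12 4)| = |(0 5 8 10 3 4 2 9 6 11 12)| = 11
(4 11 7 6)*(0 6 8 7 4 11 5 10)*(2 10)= [6, 1, 10, 3, 5, 2, 11, 8, 7, 9, 0, 4]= (0 6 11 4 5 2 10)(7 8)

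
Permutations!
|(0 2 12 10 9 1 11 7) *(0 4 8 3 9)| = |(0 2 12 10)(1 11 7 4 8 3 9)| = 28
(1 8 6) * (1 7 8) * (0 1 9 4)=(0 1 9 4)(6 7 8)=[1, 9, 2, 3, 0, 5, 7, 8, 6, 4]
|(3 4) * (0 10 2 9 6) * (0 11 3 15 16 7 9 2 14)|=|(0 10 14)(3 4 15 16 7 9 6 11)|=24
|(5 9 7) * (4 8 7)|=|(4 8 7 5 9)|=5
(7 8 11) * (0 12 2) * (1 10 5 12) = (0 1 10 5 12 2)(7 8 11) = [1, 10, 0, 3, 4, 12, 6, 8, 11, 9, 5, 7, 2]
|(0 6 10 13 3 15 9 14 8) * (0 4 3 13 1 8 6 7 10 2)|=12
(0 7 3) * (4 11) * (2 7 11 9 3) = (0 11 4 9 3)(2 7) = [11, 1, 7, 0, 9, 5, 6, 2, 8, 3, 10, 4]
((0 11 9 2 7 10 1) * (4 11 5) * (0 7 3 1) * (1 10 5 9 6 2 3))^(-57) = ((0 9 3 10)(1 7 5 4 11 6 2))^(-57) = (0 10 3 9)(1 2 6 11 4 5 7)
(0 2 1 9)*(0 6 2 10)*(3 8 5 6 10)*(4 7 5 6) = [3, 9, 1, 8, 7, 4, 2, 5, 6, 10, 0] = (0 3 8 6 2 1 9 10)(4 7 5)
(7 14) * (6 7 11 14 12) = (6 7 12)(11 14) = [0, 1, 2, 3, 4, 5, 7, 12, 8, 9, 10, 14, 6, 13, 11]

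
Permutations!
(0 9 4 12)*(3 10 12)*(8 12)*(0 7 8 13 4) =(0 9)(3 10 13 4)(7 8 12) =[9, 1, 2, 10, 3, 5, 6, 8, 12, 0, 13, 11, 7, 4]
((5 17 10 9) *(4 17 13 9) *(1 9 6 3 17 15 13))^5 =((1 9 5)(3 17 10 4 15 13 6))^5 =(1 5 9)(3 13 4 17 6 15 10)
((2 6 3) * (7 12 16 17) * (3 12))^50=((2 6 12 16 17 7 3))^50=(2 6 12 16 17 7 3)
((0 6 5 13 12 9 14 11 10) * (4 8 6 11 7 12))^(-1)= ((0 11 10)(4 8 6 5 13)(7 12 9 14))^(-1)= (0 10 11)(4 13 5 6 8)(7 14 9 12)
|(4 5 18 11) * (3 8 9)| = |(3 8 9)(4 5 18 11)| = 12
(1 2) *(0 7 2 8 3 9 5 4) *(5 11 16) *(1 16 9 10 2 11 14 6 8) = (0 7 11 9 14 6 8 3 10 2 16 5 4) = [7, 1, 16, 10, 0, 4, 8, 11, 3, 14, 2, 9, 12, 13, 6, 15, 5]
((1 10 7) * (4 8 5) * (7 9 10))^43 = (1 7)(4 8 5)(9 10)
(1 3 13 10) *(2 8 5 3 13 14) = (1 13 10)(2 8 5 3 14) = [0, 13, 8, 14, 4, 3, 6, 7, 5, 9, 1, 11, 12, 10, 2]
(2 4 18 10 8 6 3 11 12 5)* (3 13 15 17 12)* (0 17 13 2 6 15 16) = (0 17 12 5 6 2 4 18 10 8 15 13 16)(3 11) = [17, 1, 4, 11, 18, 6, 2, 7, 15, 9, 8, 3, 5, 16, 14, 13, 0, 12, 10]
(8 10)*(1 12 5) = (1 12 5)(8 10) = [0, 12, 2, 3, 4, 1, 6, 7, 10, 9, 8, 11, 5]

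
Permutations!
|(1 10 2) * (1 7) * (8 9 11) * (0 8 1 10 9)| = 6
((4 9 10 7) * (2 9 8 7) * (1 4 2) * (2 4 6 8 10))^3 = (1 7)(2 9)(4 6)(8 10)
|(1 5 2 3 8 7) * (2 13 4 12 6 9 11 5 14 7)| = 21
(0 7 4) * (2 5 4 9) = [7, 1, 5, 3, 0, 4, 6, 9, 8, 2] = (0 7 9 2 5 4)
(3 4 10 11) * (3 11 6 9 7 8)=[0, 1, 2, 4, 10, 5, 9, 8, 3, 7, 6, 11]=(11)(3 4 10 6 9 7 8)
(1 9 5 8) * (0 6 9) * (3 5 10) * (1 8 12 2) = (0 6 9 10 3 5 12 2 1) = [6, 0, 1, 5, 4, 12, 9, 7, 8, 10, 3, 11, 2]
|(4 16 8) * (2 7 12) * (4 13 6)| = |(2 7 12)(4 16 8 13 6)| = 15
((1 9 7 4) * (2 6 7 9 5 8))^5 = ((9)(1 5 8 2 6 7 4))^5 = (9)(1 7 2 5 4 6 8)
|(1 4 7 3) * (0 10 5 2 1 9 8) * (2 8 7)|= 12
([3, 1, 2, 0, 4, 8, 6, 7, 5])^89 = (0 3)(5 8)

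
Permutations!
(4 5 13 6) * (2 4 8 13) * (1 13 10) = (1 13 6 8 10)(2 4 5) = [0, 13, 4, 3, 5, 2, 8, 7, 10, 9, 1, 11, 12, 6]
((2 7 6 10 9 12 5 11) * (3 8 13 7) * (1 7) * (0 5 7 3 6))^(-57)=((0 5 11 2 6 10 9 12 7)(1 3 8 13))^(-57)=(0 9 2)(1 13 8 3)(5 12 6)(7 10 11)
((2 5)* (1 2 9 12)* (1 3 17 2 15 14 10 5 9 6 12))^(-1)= ((1 15 14 10 5 6 12 3 17 2 9))^(-1)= (1 9 2 17 3 12 6 5 10 14 15)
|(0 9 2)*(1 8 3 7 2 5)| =|(0 9 5 1 8 3 7 2)| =8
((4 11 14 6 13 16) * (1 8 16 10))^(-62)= ((1 8 16 4 11 14 6 13 10))^(-62)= (1 8 16 4 11 14 6 13 10)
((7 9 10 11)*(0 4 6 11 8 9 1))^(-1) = (0 1 7 11 6 4)(8 10 9)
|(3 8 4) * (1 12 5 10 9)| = |(1 12 5 10 9)(3 8 4)| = 15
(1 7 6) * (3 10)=(1 7 6)(3 10)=[0, 7, 2, 10, 4, 5, 1, 6, 8, 9, 3]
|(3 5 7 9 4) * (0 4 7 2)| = |(0 4 3 5 2)(7 9)| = 10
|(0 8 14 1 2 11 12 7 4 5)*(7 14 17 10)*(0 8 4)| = |(0 4 5 8 17 10 7)(1 2 11 12 14)| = 35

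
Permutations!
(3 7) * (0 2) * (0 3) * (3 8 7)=[2, 1, 8, 3, 4, 5, 6, 0, 7]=(0 2 8 7)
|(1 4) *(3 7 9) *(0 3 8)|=|(0 3 7 9 8)(1 4)|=10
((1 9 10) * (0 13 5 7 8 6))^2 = (0 5 8)(1 10 9)(6 13 7)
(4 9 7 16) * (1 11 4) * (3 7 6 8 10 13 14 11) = (1 3 7 16)(4 9 6 8 10 13 14 11) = [0, 3, 2, 7, 9, 5, 8, 16, 10, 6, 13, 4, 12, 14, 11, 15, 1]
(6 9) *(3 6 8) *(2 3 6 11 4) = (2 3 11 4)(6 9 8) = [0, 1, 3, 11, 2, 5, 9, 7, 6, 8, 10, 4]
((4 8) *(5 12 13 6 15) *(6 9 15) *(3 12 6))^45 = (3 9 6 13 5 12 15)(4 8)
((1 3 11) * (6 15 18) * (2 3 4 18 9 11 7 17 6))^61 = (1 17 4 6 18 15 2 9 3 11 7)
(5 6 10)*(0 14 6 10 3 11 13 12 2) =(0 14 6 3 11 13 12 2)(5 10) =[14, 1, 0, 11, 4, 10, 3, 7, 8, 9, 5, 13, 2, 12, 6]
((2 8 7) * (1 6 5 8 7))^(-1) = ((1 6 5 8)(2 7))^(-1) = (1 8 5 6)(2 7)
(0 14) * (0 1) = (0 14 1) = [14, 0, 2, 3, 4, 5, 6, 7, 8, 9, 10, 11, 12, 13, 1]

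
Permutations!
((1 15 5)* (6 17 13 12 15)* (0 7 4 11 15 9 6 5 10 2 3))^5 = (17)(0 10 4 3 15 7 2 11)(1 5)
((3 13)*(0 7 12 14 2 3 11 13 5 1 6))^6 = (0 5 14)(1 2 7)(3 12 6)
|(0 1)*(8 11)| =2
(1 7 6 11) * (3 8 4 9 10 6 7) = (1 3 8 4 9 10 6 11) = [0, 3, 2, 8, 9, 5, 11, 7, 4, 10, 6, 1]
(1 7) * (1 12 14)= (1 7 12 14)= [0, 7, 2, 3, 4, 5, 6, 12, 8, 9, 10, 11, 14, 13, 1]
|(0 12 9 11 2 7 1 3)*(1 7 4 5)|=|(0 12 9 11 2 4 5 1 3)|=9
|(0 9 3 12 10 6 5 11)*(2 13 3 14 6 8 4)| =|(0 9 14 6 5 11)(2 13 3 12 10 8 4)| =42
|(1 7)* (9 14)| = |(1 7)(9 14)| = 2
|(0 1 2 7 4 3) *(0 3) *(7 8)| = 6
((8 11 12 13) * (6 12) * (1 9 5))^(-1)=((1 9 5)(6 12 13 8 11))^(-1)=(1 5 9)(6 11 8 13 12)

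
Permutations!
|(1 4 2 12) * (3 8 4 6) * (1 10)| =|(1 6 3 8 4 2 12 10)| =8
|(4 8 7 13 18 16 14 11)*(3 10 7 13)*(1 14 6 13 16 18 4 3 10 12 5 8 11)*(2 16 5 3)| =|(18)(1 14)(2 16 6 13 4 11)(3 12)(5 8)(7 10)| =6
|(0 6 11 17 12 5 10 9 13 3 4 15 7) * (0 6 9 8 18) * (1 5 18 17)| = |(0 9 13 3 4 15 7 6 11 1 5 10 8 17 12 18)| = 16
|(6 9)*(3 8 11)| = 6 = |(3 8 11)(6 9)|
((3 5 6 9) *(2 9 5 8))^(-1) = ((2 9 3 8)(5 6))^(-1) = (2 8 3 9)(5 6)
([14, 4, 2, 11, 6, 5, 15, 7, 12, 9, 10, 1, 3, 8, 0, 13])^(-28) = (1 11 3 12 8 13 15 6 4)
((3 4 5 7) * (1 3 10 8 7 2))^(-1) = ((1 3 4 5 2)(7 10 8))^(-1) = (1 2 5 4 3)(7 8 10)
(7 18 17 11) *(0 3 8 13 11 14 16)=(0 3 8 13 11 7 18 17 14 16)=[3, 1, 2, 8, 4, 5, 6, 18, 13, 9, 10, 7, 12, 11, 16, 15, 0, 14, 17]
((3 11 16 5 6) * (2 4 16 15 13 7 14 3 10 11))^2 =(2 16 6 11 13 14)(3 4 5 10 15 7)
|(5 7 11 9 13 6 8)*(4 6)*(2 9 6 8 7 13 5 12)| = 21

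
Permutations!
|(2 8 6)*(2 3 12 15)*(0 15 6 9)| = 15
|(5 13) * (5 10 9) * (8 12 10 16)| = 7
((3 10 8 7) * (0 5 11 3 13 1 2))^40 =((0 5 11 3 10 8 7 13 1 2))^40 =(13)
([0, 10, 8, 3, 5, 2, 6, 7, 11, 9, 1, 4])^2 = [0, 1, 11, 3, 2, 8, 6, 7, 4, 9, 10, 5]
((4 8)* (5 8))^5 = ((4 5 8))^5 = (4 8 5)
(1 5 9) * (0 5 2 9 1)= (0 5 1 2 9)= [5, 2, 9, 3, 4, 1, 6, 7, 8, 0]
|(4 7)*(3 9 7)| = 4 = |(3 9 7 4)|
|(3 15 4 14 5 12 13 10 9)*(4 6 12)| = 21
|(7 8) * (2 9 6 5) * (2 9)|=6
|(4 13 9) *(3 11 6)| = 3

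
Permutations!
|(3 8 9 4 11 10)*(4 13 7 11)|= 7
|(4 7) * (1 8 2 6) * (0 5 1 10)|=14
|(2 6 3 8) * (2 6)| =|(3 8 6)| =3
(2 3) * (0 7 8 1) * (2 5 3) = (0 7 8 1)(3 5) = [7, 0, 2, 5, 4, 3, 6, 8, 1]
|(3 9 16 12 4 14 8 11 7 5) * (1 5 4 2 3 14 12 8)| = 9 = |(1 5 14)(2 3 9 16 8 11 7 4 12)|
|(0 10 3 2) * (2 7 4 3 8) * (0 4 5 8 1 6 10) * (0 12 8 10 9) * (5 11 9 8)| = |(0 12 5 10 1 6 8 2 4 3 7 11 9)| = 13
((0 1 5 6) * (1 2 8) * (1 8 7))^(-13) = ((8)(0 2 7 1 5 6))^(-13) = (8)(0 6 5 1 7 2)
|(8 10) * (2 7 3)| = 6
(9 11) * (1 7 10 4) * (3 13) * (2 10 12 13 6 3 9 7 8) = (1 8 2 10 4)(3 6)(7 12 13 9 11) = [0, 8, 10, 6, 1, 5, 3, 12, 2, 11, 4, 7, 13, 9]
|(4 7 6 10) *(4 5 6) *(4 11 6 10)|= |(4 7 11 6)(5 10)|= 4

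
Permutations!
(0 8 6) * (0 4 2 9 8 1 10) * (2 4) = (0 1 10)(2 9 8 6) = [1, 10, 9, 3, 4, 5, 2, 7, 6, 8, 0]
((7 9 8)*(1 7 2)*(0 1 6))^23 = ((0 1 7 9 8 2 6))^23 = (0 7 8 6 1 9 2)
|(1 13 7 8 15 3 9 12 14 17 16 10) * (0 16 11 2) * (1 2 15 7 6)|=84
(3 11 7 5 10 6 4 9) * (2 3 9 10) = [0, 1, 3, 11, 10, 2, 4, 5, 8, 9, 6, 7] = (2 3 11 7 5)(4 10 6)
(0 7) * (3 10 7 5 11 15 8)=[5, 1, 2, 10, 4, 11, 6, 0, 3, 9, 7, 15, 12, 13, 14, 8]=(0 5 11 15 8 3 10 7)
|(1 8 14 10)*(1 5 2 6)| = |(1 8 14 10 5 2 6)| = 7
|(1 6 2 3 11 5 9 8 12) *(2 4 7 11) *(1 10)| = 10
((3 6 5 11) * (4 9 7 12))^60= (12)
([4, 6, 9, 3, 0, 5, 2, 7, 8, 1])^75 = (0 4)(1 9 2 6)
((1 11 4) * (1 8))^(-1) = (1 8 4 11)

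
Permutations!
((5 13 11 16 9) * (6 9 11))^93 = ((5 13 6 9)(11 16))^93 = (5 13 6 9)(11 16)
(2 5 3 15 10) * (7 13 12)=(2 5 3 15 10)(7 13 12)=[0, 1, 5, 15, 4, 3, 6, 13, 8, 9, 2, 11, 7, 12, 14, 10]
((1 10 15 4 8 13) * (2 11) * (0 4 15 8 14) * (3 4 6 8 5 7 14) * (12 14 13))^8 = ((15)(0 6 8 12 14)(1 10 5 7 13)(2 11)(3 4))^8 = (15)(0 12 6 14 8)(1 7 10 13 5)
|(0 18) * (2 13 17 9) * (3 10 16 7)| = 4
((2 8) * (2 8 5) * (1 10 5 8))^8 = ((1 10 5 2 8))^8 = (1 2 10 8 5)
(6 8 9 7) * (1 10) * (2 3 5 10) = (1 2 3 5 10)(6 8 9 7) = [0, 2, 3, 5, 4, 10, 8, 6, 9, 7, 1]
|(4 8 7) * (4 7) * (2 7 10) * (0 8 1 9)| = 15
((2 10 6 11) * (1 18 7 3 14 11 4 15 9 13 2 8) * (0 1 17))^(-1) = (0 17 8 11 14 3 7 18 1)(2 13 9 15 4 6 10)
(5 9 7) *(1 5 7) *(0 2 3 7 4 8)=(0 2 3 7 4 8)(1 5 9)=[2, 5, 3, 7, 8, 9, 6, 4, 0, 1]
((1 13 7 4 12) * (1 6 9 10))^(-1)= (1 10 9 6 12 4 7 13)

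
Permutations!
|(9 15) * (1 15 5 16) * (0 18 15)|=|(0 18 15 9 5 16 1)|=7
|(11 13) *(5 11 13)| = |(13)(5 11)| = 2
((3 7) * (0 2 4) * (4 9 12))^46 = ((0 2 9 12 4)(3 7))^46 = (0 2 9 12 4)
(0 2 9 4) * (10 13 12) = (0 2 9 4)(10 13 12) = [2, 1, 9, 3, 0, 5, 6, 7, 8, 4, 13, 11, 10, 12]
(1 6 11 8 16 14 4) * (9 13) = (1 6 11 8 16 14 4)(9 13) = [0, 6, 2, 3, 1, 5, 11, 7, 16, 13, 10, 8, 12, 9, 4, 15, 14]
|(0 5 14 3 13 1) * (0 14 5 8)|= |(0 8)(1 14 3 13)|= 4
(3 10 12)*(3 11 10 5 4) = (3 5 4)(10 12 11) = [0, 1, 2, 5, 3, 4, 6, 7, 8, 9, 12, 10, 11]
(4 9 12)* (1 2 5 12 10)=[0, 2, 5, 3, 9, 12, 6, 7, 8, 10, 1, 11, 4]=(1 2 5 12 4 9 10)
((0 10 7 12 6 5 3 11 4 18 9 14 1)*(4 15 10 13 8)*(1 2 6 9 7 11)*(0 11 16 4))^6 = (1 18 6 10 9)(2 15 12 3 4)(5 16 14 11 7)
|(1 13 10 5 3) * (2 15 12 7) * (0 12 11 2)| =15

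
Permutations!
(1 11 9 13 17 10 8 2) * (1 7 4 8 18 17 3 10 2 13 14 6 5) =(1 11 9 14 6 5)(2 7 4 8 13 3 10 18 17) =[0, 11, 7, 10, 8, 1, 5, 4, 13, 14, 18, 9, 12, 3, 6, 15, 16, 2, 17]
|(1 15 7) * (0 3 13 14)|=12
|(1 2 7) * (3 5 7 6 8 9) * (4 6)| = 9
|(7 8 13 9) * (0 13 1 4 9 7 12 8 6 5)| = 5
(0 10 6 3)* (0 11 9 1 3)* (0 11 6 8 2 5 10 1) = [1, 3, 5, 6, 4, 10, 11, 7, 2, 0, 8, 9] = (0 1 3 6 11 9)(2 5 10 8)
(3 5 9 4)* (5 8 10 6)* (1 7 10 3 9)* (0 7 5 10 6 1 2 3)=(0 7 6 10 1 5 2 3 8)(4 9)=[7, 5, 3, 8, 9, 2, 10, 6, 0, 4, 1]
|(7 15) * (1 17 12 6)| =4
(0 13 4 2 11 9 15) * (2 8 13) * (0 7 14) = (0 2 11 9 15 7 14)(4 8 13) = [2, 1, 11, 3, 8, 5, 6, 14, 13, 15, 10, 9, 12, 4, 0, 7]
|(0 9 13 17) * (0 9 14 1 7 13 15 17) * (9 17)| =10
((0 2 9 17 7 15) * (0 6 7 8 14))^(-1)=((0 2 9 17 8 14)(6 7 15))^(-1)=(0 14 8 17 9 2)(6 15 7)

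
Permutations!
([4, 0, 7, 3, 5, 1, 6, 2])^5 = [4, 0, 7, 3, 5, 1, 6, 2]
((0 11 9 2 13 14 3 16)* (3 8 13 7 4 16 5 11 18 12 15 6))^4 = (0 6 9 16 15 11 4 12 5 7 18 3 2)(8 13 14)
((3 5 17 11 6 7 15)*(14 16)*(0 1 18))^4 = (0 1 18)(3 6 5 7 17 15 11)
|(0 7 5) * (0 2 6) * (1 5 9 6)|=12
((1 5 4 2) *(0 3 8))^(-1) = (0 8 3)(1 2 4 5)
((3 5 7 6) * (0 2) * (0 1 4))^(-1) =(0 4 1 2)(3 6 7 5)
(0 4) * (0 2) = (0 4 2) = [4, 1, 0, 3, 2]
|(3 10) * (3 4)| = 3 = |(3 10 4)|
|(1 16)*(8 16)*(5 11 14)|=|(1 8 16)(5 11 14)|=3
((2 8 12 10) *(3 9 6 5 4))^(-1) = (2 10 12 8)(3 4 5 6 9)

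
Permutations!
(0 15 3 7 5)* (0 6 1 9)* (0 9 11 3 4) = (0 15 4)(1 11 3 7 5 6) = [15, 11, 2, 7, 0, 6, 1, 5, 8, 9, 10, 3, 12, 13, 14, 4]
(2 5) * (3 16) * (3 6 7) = [0, 1, 5, 16, 4, 2, 7, 3, 8, 9, 10, 11, 12, 13, 14, 15, 6] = (2 5)(3 16 6 7)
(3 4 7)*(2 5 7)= (2 5 7 3 4)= [0, 1, 5, 4, 2, 7, 6, 3]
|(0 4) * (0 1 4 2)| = |(0 2)(1 4)| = 2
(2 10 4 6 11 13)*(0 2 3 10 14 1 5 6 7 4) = (0 2 14 1 5 6 11 13 3 10)(4 7) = [2, 5, 14, 10, 7, 6, 11, 4, 8, 9, 0, 13, 12, 3, 1]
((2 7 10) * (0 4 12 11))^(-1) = (0 11 12 4)(2 10 7)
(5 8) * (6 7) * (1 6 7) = (1 6)(5 8) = [0, 6, 2, 3, 4, 8, 1, 7, 5]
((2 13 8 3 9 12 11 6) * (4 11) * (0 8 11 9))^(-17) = (0 8 3)(2 6 11 13)(4 9 12)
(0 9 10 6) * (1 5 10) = [9, 5, 2, 3, 4, 10, 0, 7, 8, 1, 6] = (0 9 1 5 10 6)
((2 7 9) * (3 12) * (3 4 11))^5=((2 7 9)(3 12 4 11))^5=(2 9 7)(3 12 4 11)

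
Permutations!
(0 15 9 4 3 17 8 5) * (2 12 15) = (0 2 12 15 9 4 3 17 8 5) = [2, 1, 12, 17, 3, 0, 6, 7, 5, 4, 10, 11, 15, 13, 14, 9, 16, 8]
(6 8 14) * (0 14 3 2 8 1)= (0 14 6 1)(2 8 3)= [14, 0, 8, 2, 4, 5, 1, 7, 3, 9, 10, 11, 12, 13, 6]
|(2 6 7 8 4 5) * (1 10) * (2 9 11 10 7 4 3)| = 11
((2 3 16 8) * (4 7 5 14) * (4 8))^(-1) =(2 8 14 5 7 4 16 3)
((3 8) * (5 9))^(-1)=((3 8)(5 9))^(-1)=(3 8)(5 9)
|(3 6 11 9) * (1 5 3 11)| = |(1 5 3 6)(9 11)| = 4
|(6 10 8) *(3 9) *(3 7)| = 3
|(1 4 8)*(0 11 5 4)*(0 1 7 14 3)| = 8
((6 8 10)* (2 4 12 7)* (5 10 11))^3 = ((2 4 12 7)(5 10 6 8 11))^3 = (2 7 12 4)(5 8 10 11 6)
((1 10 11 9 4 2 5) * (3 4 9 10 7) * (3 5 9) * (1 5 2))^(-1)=(1 4 3 9 2 7)(10 11)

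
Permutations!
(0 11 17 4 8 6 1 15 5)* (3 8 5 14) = (0 11 17 4 5)(1 15 14 3 8 6) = [11, 15, 2, 8, 5, 0, 1, 7, 6, 9, 10, 17, 12, 13, 3, 14, 16, 4]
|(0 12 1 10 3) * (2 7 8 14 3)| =|(0 12 1 10 2 7 8 14 3)| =9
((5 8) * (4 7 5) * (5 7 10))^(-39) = ((4 10 5 8))^(-39) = (4 10 5 8)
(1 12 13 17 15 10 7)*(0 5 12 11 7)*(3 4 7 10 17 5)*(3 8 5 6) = (0 8 5 12 13 6 3 4 7 1 11 10)(15 17) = [8, 11, 2, 4, 7, 12, 3, 1, 5, 9, 0, 10, 13, 6, 14, 17, 16, 15]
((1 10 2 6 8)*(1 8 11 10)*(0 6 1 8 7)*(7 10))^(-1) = ((0 6 11 7)(1 8 10 2))^(-1) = (0 7 11 6)(1 2 10 8)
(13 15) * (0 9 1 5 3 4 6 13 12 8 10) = (0 9 1 5 3 4 6 13 15 12 8 10) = [9, 5, 2, 4, 6, 3, 13, 7, 10, 1, 0, 11, 8, 15, 14, 12]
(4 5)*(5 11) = (4 11 5) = [0, 1, 2, 3, 11, 4, 6, 7, 8, 9, 10, 5]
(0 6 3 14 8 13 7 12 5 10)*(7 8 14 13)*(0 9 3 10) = [6, 1, 2, 13, 4, 0, 10, 12, 7, 3, 9, 11, 5, 8, 14] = (14)(0 6 10 9 3 13 8 7 12 5)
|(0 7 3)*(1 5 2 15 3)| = 7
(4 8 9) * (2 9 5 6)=[0, 1, 9, 3, 8, 6, 2, 7, 5, 4]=(2 9 4 8 5 6)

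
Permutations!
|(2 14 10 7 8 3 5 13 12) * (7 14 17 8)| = 14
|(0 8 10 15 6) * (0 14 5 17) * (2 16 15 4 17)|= |(0 8 10 4 17)(2 16 15 6 14 5)|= 30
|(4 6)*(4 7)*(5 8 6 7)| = 6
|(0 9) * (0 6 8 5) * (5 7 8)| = |(0 9 6 5)(7 8)| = 4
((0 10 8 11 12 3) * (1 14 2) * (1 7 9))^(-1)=((0 10 8 11 12 3)(1 14 2 7 9))^(-1)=(0 3 12 11 8 10)(1 9 7 2 14)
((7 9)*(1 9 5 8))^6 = ((1 9 7 5 8))^6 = (1 9 7 5 8)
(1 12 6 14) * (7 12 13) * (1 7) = [0, 13, 2, 3, 4, 5, 14, 12, 8, 9, 10, 11, 6, 1, 7] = (1 13)(6 14 7 12)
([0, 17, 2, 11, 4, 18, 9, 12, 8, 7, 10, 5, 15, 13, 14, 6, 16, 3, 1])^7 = (1 17 3 11 5 18)(6 7 15 9 12)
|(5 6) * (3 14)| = |(3 14)(5 6)| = 2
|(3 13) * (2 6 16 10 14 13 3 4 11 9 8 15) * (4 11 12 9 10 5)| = 36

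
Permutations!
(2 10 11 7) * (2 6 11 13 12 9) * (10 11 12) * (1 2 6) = (1 2 11 7)(6 12 9)(10 13) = [0, 2, 11, 3, 4, 5, 12, 1, 8, 6, 13, 7, 9, 10]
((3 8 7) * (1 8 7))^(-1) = (1 8)(3 7)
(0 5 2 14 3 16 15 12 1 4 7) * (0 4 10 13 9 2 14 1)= (0 5 14 3 16 15 12)(1 10 13 9 2)(4 7)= [5, 10, 1, 16, 7, 14, 6, 4, 8, 2, 13, 11, 0, 9, 3, 12, 15]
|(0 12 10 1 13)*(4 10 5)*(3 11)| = 14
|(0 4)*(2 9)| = |(0 4)(2 9)| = 2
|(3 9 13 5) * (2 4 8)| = 12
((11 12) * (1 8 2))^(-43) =((1 8 2)(11 12))^(-43) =(1 2 8)(11 12)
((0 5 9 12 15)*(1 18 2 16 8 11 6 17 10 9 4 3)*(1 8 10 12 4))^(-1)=(0 15 12 17 6 11 8 3 4 9 10 16 2 18 1 5)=((0 5 1 18 2 16 10 9 4 3 8 11 6 17 12 15))^(-1)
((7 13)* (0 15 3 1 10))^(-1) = ((0 15 3 1 10)(7 13))^(-1) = (0 10 1 3 15)(7 13)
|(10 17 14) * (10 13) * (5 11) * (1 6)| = |(1 6)(5 11)(10 17 14 13)| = 4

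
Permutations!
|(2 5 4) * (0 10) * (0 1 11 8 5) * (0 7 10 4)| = 9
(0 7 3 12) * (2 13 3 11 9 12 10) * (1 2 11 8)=[7, 2, 13, 10, 4, 5, 6, 8, 1, 12, 11, 9, 0, 3]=(0 7 8 1 2 13 3 10 11 9 12)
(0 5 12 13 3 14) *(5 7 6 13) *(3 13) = (0 7 6 3 14)(5 12) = [7, 1, 2, 14, 4, 12, 3, 6, 8, 9, 10, 11, 5, 13, 0]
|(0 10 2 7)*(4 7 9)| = 6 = |(0 10 2 9 4 7)|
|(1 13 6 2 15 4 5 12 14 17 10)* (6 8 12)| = 35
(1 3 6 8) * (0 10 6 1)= [10, 3, 2, 1, 4, 5, 8, 7, 0, 9, 6]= (0 10 6 8)(1 3)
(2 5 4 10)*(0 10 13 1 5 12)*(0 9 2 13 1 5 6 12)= (0 10 13 5 4 1 6 12 9 2)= [10, 6, 0, 3, 1, 4, 12, 7, 8, 2, 13, 11, 9, 5]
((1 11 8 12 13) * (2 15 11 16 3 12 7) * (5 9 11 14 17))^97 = ((1 16 3 12 13)(2 15 14 17 5 9 11 8 7))^97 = (1 3 13 16 12)(2 8 9 17 15 7 11 5 14)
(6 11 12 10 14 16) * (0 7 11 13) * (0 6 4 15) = (0 7 11 12 10 14 16 4 15)(6 13) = [7, 1, 2, 3, 15, 5, 13, 11, 8, 9, 14, 12, 10, 6, 16, 0, 4]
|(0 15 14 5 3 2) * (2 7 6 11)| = |(0 15 14 5 3 7 6 11 2)| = 9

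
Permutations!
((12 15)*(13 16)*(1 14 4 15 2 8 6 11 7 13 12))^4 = ((1 14 4 15)(2 8 6 11 7 13 16 12))^4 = (2 7)(6 16)(8 13)(11 12)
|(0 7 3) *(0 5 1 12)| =6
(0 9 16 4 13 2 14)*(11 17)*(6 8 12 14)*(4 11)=(0 9 16 11 17 4 13 2 6 8 12 14)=[9, 1, 6, 3, 13, 5, 8, 7, 12, 16, 10, 17, 14, 2, 0, 15, 11, 4]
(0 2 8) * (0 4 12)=[2, 1, 8, 3, 12, 5, 6, 7, 4, 9, 10, 11, 0]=(0 2 8 4 12)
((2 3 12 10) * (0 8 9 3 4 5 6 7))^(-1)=((0 8 9 3 12 10 2 4 5 6 7))^(-1)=(0 7 6 5 4 2 10 12 3 9 8)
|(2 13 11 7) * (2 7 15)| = 4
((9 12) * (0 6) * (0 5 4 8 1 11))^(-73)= ((0 6 5 4 8 1 11)(9 12))^(-73)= (0 8 6 1 5 11 4)(9 12)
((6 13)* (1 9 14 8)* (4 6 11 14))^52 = ((1 9 4 6 13 11 14 8))^52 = (1 13)(4 14)(6 8)(9 11)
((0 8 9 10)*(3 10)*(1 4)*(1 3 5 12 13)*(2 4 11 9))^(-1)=(0 10 3 4 2 8)(1 13 12 5 9 11)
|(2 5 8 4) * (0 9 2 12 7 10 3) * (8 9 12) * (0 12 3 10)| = |(0 3 12 7)(2 5 9)(4 8)| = 12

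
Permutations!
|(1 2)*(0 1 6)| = |(0 1 2 6)| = 4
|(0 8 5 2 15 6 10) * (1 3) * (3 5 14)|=|(0 8 14 3 1 5 2 15 6 10)|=10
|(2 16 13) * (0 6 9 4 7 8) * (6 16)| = 9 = |(0 16 13 2 6 9 4 7 8)|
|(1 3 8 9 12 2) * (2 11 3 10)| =|(1 10 2)(3 8 9 12 11)| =15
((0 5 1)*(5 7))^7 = ((0 7 5 1))^7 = (0 1 5 7)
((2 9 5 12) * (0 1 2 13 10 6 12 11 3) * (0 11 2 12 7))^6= (0 7 6 10 13 12 1)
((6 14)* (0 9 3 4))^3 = ((0 9 3 4)(6 14))^3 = (0 4 3 9)(6 14)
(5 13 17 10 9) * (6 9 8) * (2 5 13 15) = (2 5 15)(6 9 13 17 10 8) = [0, 1, 5, 3, 4, 15, 9, 7, 6, 13, 8, 11, 12, 17, 14, 2, 16, 10]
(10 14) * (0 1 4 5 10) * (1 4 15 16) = (0 4 5 10 14)(1 15 16) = [4, 15, 2, 3, 5, 10, 6, 7, 8, 9, 14, 11, 12, 13, 0, 16, 1]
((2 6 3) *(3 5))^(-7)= ((2 6 5 3))^(-7)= (2 6 5 3)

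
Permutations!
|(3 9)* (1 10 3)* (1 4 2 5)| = 7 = |(1 10 3 9 4 2 5)|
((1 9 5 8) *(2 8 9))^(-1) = (1 8 2)(5 9)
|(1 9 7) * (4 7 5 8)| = 6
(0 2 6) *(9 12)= [2, 1, 6, 3, 4, 5, 0, 7, 8, 12, 10, 11, 9]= (0 2 6)(9 12)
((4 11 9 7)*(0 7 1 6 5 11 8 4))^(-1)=((0 7)(1 6 5 11 9)(4 8))^(-1)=(0 7)(1 9 11 5 6)(4 8)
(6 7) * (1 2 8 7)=(1 2 8 7 6)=[0, 2, 8, 3, 4, 5, 1, 6, 7]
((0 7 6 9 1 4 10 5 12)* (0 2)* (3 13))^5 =(0 4)(1 2)(3 13)(5 6)(7 10)(9 12)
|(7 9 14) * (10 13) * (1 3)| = 6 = |(1 3)(7 9 14)(10 13)|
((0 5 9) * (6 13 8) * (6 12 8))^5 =((0 5 9)(6 13)(8 12))^5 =(0 9 5)(6 13)(8 12)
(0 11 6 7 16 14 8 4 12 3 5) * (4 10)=(0 11 6 7 16 14 8 10 4 12 3 5)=[11, 1, 2, 5, 12, 0, 7, 16, 10, 9, 4, 6, 3, 13, 8, 15, 14]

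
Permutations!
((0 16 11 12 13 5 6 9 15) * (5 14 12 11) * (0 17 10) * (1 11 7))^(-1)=((0 16 5 6 9 15 17 10)(1 11 7)(12 13 14))^(-1)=(0 10 17 15 9 6 5 16)(1 7 11)(12 14 13)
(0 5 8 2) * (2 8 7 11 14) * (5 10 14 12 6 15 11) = (0 10 14 2)(5 7)(6 15 11 12) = [10, 1, 0, 3, 4, 7, 15, 5, 8, 9, 14, 12, 6, 13, 2, 11]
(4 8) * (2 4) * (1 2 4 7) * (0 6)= (0 6)(1 2 7)(4 8)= [6, 2, 7, 3, 8, 5, 0, 1, 4]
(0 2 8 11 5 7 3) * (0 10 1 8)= (0 2)(1 8 11 5 7 3 10)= [2, 8, 0, 10, 4, 7, 6, 3, 11, 9, 1, 5]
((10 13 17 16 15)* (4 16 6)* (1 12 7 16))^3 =((1 12 7 16 15 10 13 17 6 4))^3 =(1 16 13 4 7 10 6 12 15 17)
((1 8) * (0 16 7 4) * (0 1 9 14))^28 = (0 1)(4 14)(7 9)(8 16) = ((0 16 7 4 1 8 9 14))^28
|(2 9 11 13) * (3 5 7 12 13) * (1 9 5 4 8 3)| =15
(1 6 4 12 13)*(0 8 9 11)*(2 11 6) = (0 8 9 6 4 12 13 1 2 11) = [8, 2, 11, 3, 12, 5, 4, 7, 9, 6, 10, 0, 13, 1]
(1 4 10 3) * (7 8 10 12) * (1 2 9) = (1 4 12 7 8 10 3 2 9) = [0, 4, 9, 2, 12, 5, 6, 8, 10, 1, 3, 11, 7]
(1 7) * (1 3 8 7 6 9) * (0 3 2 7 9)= [3, 6, 7, 8, 4, 5, 0, 2, 9, 1]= (0 3 8 9 1 6)(2 7)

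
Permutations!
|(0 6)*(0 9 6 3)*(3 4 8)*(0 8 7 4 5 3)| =|(0 5 3 8)(4 7)(6 9)| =4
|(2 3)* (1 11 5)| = 6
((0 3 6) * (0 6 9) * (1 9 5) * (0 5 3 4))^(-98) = ((0 4)(1 9 5))^(-98) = (1 9 5)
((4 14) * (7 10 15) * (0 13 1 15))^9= ((0 13 1 15 7 10)(4 14))^9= (0 15)(1 10)(4 14)(7 13)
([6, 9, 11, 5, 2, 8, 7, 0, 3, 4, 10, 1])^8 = (0 7 6)(1 2 9 11 4)(3 8 5)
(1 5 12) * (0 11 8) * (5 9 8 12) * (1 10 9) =(0 11 12 10 9 8) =[11, 1, 2, 3, 4, 5, 6, 7, 0, 8, 9, 12, 10]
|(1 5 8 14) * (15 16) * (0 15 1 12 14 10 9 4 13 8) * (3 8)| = |(0 15 16 1 5)(3 8 10 9 4 13)(12 14)| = 30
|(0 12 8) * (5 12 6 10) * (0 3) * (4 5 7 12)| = 14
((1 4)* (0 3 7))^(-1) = ((0 3 7)(1 4))^(-1) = (0 7 3)(1 4)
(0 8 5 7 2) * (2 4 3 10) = (0 8 5 7 4 3 10 2) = [8, 1, 0, 10, 3, 7, 6, 4, 5, 9, 2]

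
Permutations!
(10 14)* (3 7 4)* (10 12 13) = (3 7 4)(10 14 12 13) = [0, 1, 2, 7, 3, 5, 6, 4, 8, 9, 14, 11, 13, 10, 12]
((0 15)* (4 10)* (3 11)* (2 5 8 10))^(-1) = ((0 15)(2 5 8 10 4)(3 11))^(-1) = (0 15)(2 4 10 8 5)(3 11)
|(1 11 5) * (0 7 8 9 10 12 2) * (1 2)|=10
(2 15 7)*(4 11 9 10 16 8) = (2 15 7)(4 11 9 10 16 8) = [0, 1, 15, 3, 11, 5, 6, 2, 4, 10, 16, 9, 12, 13, 14, 7, 8]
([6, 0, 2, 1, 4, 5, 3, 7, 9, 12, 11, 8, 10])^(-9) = (0 1 3 6)(8 9 12 10 11)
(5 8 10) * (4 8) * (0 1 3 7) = (0 1 3 7)(4 8 10 5) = [1, 3, 2, 7, 8, 4, 6, 0, 10, 9, 5]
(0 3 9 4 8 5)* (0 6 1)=(0 3 9 4 8 5 6 1)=[3, 0, 2, 9, 8, 6, 1, 7, 5, 4]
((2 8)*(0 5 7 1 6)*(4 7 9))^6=(0 6 1 7 4 9 5)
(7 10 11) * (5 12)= (5 12)(7 10 11)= [0, 1, 2, 3, 4, 12, 6, 10, 8, 9, 11, 7, 5]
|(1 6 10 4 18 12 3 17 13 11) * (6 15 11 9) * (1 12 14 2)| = |(1 15 11 12 3 17 13 9 6 10 4 18 14 2)| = 14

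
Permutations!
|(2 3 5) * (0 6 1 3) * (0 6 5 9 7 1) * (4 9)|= |(0 5 2 6)(1 3 4 9 7)|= 20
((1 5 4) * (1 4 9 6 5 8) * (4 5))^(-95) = (1 8)(4 5 9 6)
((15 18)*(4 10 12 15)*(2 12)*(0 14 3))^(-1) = ((0 14 3)(2 12 15 18 4 10))^(-1) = (0 3 14)(2 10 4 18 15 12)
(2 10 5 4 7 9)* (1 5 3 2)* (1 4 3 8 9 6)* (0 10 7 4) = (0 10 8 9)(1 5 3 2 7 6) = [10, 5, 7, 2, 4, 3, 1, 6, 9, 0, 8]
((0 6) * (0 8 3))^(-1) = (0 3 8 6)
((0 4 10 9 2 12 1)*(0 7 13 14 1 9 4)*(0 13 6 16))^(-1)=(0 16 6 7 1 14 13)(2 9 12)(4 10)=((0 13 14 1 7 6 16)(2 12 9)(4 10))^(-1)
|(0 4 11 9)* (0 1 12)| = |(0 4 11 9 1 12)| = 6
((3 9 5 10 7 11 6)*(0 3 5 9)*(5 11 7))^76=(11)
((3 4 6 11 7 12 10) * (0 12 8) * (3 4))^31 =((0 12 10 4 6 11 7 8))^31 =(0 8 7 11 6 4 10 12)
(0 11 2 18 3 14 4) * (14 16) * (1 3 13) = (0 11 2 18 13 1 3 16 14 4) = [11, 3, 18, 16, 0, 5, 6, 7, 8, 9, 10, 2, 12, 1, 4, 15, 14, 17, 13]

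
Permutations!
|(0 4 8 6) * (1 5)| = |(0 4 8 6)(1 5)| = 4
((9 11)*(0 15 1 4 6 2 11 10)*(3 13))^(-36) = ((0 15 1 4 6 2 11 9 10)(3 13))^(-36) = (15)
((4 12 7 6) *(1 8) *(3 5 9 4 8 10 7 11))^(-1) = ((1 10 7 6 8)(3 5 9 4 12 11))^(-1) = (1 8 6 7 10)(3 11 12 4 9 5)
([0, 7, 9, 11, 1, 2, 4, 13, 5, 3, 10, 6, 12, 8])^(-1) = [0, 4, 5, 9, 6, 8, 11, 1, 13, 2, 10, 3, 12, 7]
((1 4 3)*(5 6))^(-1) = (1 3 4)(5 6)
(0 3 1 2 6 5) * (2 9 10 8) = (0 3 1 9 10 8 2 6 5) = [3, 9, 6, 1, 4, 0, 5, 7, 2, 10, 8]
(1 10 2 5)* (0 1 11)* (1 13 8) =(0 13 8 1 10 2 5 11) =[13, 10, 5, 3, 4, 11, 6, 7, 1, 9, 2, 0, 12, 8]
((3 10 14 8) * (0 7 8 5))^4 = (0 10 7 14 8 5 3)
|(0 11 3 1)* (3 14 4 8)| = |(0 11 14 4 8 3 1)| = 7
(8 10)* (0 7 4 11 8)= (0 7 4 11 8 10)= [7, 1, 2, 3, 11, 5, 6, 4, 10, 9, 0, 8]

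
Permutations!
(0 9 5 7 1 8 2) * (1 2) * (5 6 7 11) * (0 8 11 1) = (0 9 6 7 2 8)(1 11 5) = [9, 11, 8, 3, 4, 1, 7, 2, 0, 6, 10, 5]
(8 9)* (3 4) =[0, 1, 2, 4, 3, 5, 6, 7, 9, 8] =(3 4)(8 9)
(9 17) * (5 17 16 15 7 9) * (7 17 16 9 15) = (5 16 7 15 17) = [0, 1, 2, 3, 4, 16, 6, 15, 8, 9, 10, 11, 12, 13, 14, 17, 7, 5]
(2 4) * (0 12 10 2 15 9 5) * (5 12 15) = (0 15 9 12 10 2 4 5) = [15, 1, 4, 3, 5, 0, 6, 7, 8, 12, 2, 11, 10, 13, 14, 9]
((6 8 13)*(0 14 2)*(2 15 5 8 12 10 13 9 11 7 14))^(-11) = ((0 2)(5 8 9 11 7 14 15)(6 12 10 13))^(-11) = (0 2)(5 11 15 9 14 8 7)(6 12 10 13)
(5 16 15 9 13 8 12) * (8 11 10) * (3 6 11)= (3 6 11 10 8 12 5 16 15 9 13)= [0, 1, 2, 6, 4, 16, 11, 7, 12, 13, 8, 10, 5, 3, 14, 9, 15]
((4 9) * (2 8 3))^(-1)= ((2 8 3)(4 9))^(-1)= (2 3 8)(4 9)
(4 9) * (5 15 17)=(4 9)(5 15 17)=[0, 1, 2, 3, 9, 15, 6, 7, 8, 4, 10, 11, 12, 13, 14, 17, 16, 5]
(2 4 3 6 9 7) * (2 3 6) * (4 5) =[0, 1, 5, 2, 6, 4, 9, 3, 8, 7] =(2 5 4 6 9 7 3)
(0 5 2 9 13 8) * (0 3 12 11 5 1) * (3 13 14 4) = (0 1)(2 9 14 4 3 12 11 5)(8 13) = [1, 0, 9, 12, 3, 2, 6, 7, 13, 14, 10, 5, 11, 8, 4]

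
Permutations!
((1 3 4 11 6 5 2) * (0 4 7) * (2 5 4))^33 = ((0 2 1 3 7)(4 11 6))^33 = (11)(0 3 2 7 1)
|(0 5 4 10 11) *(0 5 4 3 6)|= 7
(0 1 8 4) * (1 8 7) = (0 8 4)(1 7) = [8, 7, 2, 3, 0, 5, 6, 1, 4]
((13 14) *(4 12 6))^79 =(4 12 6)(13 14)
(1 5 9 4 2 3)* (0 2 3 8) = (0 2 8)(1 5 9 4 3) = [2, 5, 8, 1, 3, 9, 6, 7, 0, 4]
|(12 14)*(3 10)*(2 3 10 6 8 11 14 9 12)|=|(2 3 6 8 11 14)(9 12)|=6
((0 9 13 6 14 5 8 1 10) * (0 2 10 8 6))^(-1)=(0 13 9)(1 8)(2 10)(5 14 6)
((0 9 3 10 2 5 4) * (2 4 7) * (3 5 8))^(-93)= (0 3 7)(2 9 10)(4 8 5)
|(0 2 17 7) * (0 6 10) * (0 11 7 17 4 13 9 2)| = 4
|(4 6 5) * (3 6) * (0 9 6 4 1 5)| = |(0 9 6)(1 5)(3 4)| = 6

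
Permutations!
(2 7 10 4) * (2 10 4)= (2 7 4 10)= [0, 1, 7, 3, 10, 5, 6, 4, 8, 9, 2]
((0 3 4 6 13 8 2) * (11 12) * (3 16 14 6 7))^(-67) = (0 6 2 14 8 16 13)(3 7 4)(11 12)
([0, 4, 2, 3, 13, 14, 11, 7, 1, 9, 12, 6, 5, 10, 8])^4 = (1 12)(4 5)(8 10)(13 14)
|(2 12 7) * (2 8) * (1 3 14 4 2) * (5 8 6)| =|(1 3 14 4 2 12 7 6 5 8)| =10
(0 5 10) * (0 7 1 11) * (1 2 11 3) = [5, 3, 11, 1, 4, 10, 6, 2, 8, 9, 7, 0] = (0 5 10 7 2 11)(1 3)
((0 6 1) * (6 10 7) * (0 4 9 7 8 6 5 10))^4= (1 5)(4 10)(6 7)(8 9)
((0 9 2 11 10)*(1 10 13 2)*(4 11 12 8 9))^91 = (0 4 11 13 2 12 8 9 1 10)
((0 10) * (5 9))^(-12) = ((0 10)(5 9))^(-12) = (10)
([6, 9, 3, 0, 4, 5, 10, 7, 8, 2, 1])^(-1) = [3, 10, 9, 2, 4, 5, 0, 7, 8, 1, 6]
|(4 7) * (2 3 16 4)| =5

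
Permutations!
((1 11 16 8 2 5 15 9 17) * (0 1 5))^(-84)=(17)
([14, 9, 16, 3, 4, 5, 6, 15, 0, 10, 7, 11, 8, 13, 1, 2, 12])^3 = [9, 7, 8, 3, 4, 5, 6, 16, 1, 15, 2, 11, 14, 13, 10, 12, 0]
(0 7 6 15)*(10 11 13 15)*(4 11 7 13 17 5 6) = [13, 1, 2, 3, 11, 6, 10, 4, 8, 9, 7, 17, 12, 15, 14, 0, 16, 5] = (0 13 15)(4 11 17 5 6 10 7)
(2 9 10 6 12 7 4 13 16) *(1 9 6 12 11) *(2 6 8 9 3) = (1 3 2 8 9 10 12 7 4 13 16 6 11) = [0, 3, 8, 2, 13, 5, 11, 4, 9, 10, 12, 1, 7, 16, 14, 15, 6]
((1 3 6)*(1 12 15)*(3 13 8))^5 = ((1 13 8 3 6 12 15))^5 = (1 12 3 13 15 6 8)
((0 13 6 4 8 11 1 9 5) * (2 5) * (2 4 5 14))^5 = (0 13 6 5)(2 14)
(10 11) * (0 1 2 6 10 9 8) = (0 1 2 6 10 11 9 8) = [1, 2, 6, 3, 4, 5, 10, 7, 0, 8, 11, 9]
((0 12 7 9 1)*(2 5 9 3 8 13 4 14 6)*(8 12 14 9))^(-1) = ((0 14 6 2 5 8 13 4 9 1)(3 12 7))^(-1) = (0 1 9 4 13 8 5 2 6 14)(3 7 12)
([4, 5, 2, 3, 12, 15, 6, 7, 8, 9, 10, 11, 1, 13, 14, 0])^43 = [4, 5, 2, 3, 12, 15, 6, 7, 8, 9, 10, 11, 1, 13, 14, 0]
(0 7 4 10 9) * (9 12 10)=(0 7 4 9)(10 12)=[7, 1, 2, 3, 9, 5, 6, 4, 8, 0, 12, 11, 10]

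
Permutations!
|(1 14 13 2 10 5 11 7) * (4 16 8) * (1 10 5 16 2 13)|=8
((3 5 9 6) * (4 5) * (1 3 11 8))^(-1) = ((1 3 4 5 9 6 11 8))^(-1) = (1 8 11 6 9 5 4 3)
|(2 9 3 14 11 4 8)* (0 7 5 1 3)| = |(0 7 5 1 3 14 11 4 8 2 9)| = 11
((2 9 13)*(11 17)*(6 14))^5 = (2 13 9)(6 14)(11 17)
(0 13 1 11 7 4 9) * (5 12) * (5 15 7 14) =(0 13 1 11 14 5 12 15 7 4 9) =[13, 11, 2, 3, 9, 12, 6, 4, 8, 0, 10, 14, 15, 1, 5, 7]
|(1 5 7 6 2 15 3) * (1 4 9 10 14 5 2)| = 11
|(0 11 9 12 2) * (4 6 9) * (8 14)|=|(0 11 4 6 9 12 2)(8 14)|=14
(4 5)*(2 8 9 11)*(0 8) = [8, 1, 0, 3, 5, 4, 6, 7, 9, 11, 10, 2] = (0 8 9 11 2)(4 5)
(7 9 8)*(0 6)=(0 6)(7 9 8)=[6, 1, 2, 3, 4, 5, 0, 9, 7, 8]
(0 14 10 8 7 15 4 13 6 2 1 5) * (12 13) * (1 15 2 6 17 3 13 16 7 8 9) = (0 14 10 9 1 5)(2 15 4 12 16 7)(3 13 17) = [14, 5, 15, 13, 12, 0, 6, 2, 8, 1, 9, 11, 16, 17, 10, 4, 7, 3]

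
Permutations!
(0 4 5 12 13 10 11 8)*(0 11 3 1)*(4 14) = (0 14 4 5 12 13 10 3 1)(8 11) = [14, 0, 2, 1, 5, 12, 6, 7, 11, 9, 3, 8, 13, 10, 4]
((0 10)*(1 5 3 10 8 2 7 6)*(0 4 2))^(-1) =((0 8)(1 5 3 10 4 2 7 6))^(-1) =(0 8)(1 6 7 2 4 10 3 5)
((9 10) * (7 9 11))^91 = ((7 9 10 11))^91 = (7 11 10 9)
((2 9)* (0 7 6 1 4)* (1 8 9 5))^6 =((0 7 6 8 9 2 5 1 4))^6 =(0 5 8)(1 9 7)(2 6 4)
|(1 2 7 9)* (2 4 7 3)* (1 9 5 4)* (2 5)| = |(9)(2 3 5 4 7)| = 5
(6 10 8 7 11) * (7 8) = (6 10 7 11) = [0, 1, 2, 3, 4, 5, 10, 11, 8, 9, 7, 6]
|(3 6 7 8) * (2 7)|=|(2 7 8 3 6)|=5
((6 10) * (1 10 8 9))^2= (1 6 9 10 8)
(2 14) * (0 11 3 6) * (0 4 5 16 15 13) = [11, 1, 14, 6, 5, 16, 4, 7, 8, 9, 10, 3, 12, 0, 2, 13, 15] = (0 11 3 6 4 5 16 15 13)(2 14)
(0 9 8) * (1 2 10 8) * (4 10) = [9, 2, 4, 3, 10, 5, 6, 7, 0, 1, 8] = (0 9 1 2 4 10 8)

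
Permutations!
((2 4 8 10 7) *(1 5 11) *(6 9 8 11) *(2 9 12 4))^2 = ((1 5 6 12 4 11)(7 9 8 10))^2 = (1 6 4)(5 12 11)(7 8)(9 10)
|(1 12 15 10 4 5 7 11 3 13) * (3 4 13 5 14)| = |(1 12 15 10 13)(3 5 7 11 4 14)| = 30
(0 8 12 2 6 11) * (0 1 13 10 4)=[8, 13, 6, 3, 0, 5, 11, 7, 12, 9, 4, 1, 2, 10]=(0 8 12 2 6 11 1 13 10 4)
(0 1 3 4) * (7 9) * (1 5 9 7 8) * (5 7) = (0 7 5 9 8 1 3 4) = [7, 3, 2, 4, 0, 9, 6, 5, 1, 8]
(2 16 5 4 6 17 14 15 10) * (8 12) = (2 16 5 4 6 17 14 15 10)(8 12) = [0, 1, 16, 3, 6, 4, 17, 7, 12, 9, 2, 11, 8, 13, 15, 10, 5, 14]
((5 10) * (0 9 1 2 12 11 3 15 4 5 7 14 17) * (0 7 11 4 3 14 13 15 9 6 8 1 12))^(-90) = ((0 6 8 1 2)(3 9 12 4 5 10 11 14 17 7 13 15))^(-90) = (3 11)(4 7)(5 13)(9 14)(10 15)(12 17)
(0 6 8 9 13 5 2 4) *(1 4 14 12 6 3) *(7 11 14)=(0 3 1 4)(2 7 11 14 12 6 8 9 13 5)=[3, 4, 7, 1, 0, 2, 8, 11, 9, 13, 10, 14, 6, 5, 12]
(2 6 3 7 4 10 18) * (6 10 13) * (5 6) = (2 10 18)(3 7 4 13 5 6) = [0, 1, 10, 7, 13, 6, 3, 4, 8, 9, 18, 11, 12, 5, 14, 15, 16, 17, 2]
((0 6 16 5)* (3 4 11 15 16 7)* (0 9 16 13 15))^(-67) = (0 11 4 3 7 6)(5 16 9)(13 15)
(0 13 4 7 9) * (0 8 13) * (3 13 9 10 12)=(3 13 4 7 10 12)(8 9)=[0, 1, 2, 13, 7, 5, 6, 10, 9, 8, 12, 11, 3, 4]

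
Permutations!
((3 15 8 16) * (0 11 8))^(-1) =((0 11 8 16 3 15))^(-1) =(0 15 3 16 8 11)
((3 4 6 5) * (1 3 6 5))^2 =((1 3 4 5 6))^2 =(1 4 6 3 5)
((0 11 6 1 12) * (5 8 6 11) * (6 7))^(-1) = ((0 5 8 7 6 1 12))^(-1) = (0 12 1 6 7 8 5)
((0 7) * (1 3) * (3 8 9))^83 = (0 7)(1 3 9 8)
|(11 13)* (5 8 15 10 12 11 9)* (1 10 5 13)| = 12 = |(1 10 12 11)(5 8 15)(9 13)|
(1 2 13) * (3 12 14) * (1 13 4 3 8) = (1 2 4 3 12 14 8) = [0, 2, 4, 12, 3, 5, 6, 7, 1, 9, 10, 11, 14, 13, 8]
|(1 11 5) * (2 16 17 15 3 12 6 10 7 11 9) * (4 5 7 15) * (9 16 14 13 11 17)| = 55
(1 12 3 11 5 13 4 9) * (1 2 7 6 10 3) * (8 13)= (1 12)(2 7 6 10 3 11 5 8 13 4 9)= [0, 12, 7, 11, 9, 8, 10, 6, 13, 2, 3, 5, 1, 4]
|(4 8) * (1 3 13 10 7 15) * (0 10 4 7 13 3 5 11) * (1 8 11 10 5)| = |(0 5 10 13 4 11)(7 15 8)| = 6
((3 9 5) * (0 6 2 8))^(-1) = ((0 6 2 8)(3 9 5))^(-1) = (0 8 2 6)(3 5 9)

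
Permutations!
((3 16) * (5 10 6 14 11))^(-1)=((3 16)(5 10 6 14 11))^(-1)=(3 16)(5 11 14 6 10)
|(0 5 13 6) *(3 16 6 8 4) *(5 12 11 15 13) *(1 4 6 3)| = |(0 12 11 15 13 8 6)(1 4)(3 16)| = 14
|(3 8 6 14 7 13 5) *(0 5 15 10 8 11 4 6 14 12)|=|(0 5 3 11 4 6 12)(7 13 15 10 8 14)|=42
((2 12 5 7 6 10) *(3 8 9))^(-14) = (2 6 5)(3 8 9)(7 12 10) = ((2 12 5 7 6 10)(3 8 9))^(-14)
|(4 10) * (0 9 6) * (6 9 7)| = 6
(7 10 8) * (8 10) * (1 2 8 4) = (10)(1 2 8 7 4) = [0, 2, 8, 3, 1, 5, 6, 4, 7, 9, 10]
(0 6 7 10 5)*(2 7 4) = [6, 1, 7, 3, 2, 0, 4, 10, 8, 9, 5] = (0 6 4 2 7 10 5)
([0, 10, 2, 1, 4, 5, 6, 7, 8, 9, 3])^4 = (1 10 3)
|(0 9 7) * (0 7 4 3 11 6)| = 6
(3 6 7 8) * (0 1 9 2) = [1, 9, 0, 6, 4, 5, 7, 8, 3, 2] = (0 1 9 2)(3 6 7 8)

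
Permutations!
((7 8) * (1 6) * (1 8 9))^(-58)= ((1 6 8 7 9))^(-58)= (1 8 9 6 7)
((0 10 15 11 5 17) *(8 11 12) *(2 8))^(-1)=(0 17 5 11 8 2 12 15 10)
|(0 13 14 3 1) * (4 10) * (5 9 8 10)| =5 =|(0 13 14 3 1)(4 5 9 8 10)|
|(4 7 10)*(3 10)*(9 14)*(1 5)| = |(1 5)(3 10 4 7)(9 14)| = 4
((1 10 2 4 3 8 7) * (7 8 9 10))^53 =(1 7)(2 9 4 10 3)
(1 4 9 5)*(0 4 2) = (0 4 9 5 1 2) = [4, 2, 0, 3, 9, 1, 6, 7, 8, 5]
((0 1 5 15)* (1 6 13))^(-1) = ((0 6 13 1 5 15))^(-1) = (0 15 5 1 13 6)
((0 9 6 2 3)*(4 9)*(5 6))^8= (0 4 9 5 6 2 3)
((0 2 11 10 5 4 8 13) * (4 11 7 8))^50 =(13)(5 10 11)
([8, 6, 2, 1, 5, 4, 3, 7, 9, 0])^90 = [0, 1, 2, 3, 4, 5, 6, 7, 8, 9]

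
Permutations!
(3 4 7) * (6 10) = (3 4 7)(6 10) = [0, 1, 2, 4, 7, 5, 10, 3, 8, 9, 6]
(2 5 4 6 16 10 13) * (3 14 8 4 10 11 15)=(2 5 10 13)(3 14 8 4 6 16 11 15)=[0, 1, 5, 14, 6, 10, 16, 7, 4, 9, 13, 15, 12, 2, 8, 3, 11]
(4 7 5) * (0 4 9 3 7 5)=(0 4 5 9 3 7)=[4, 1, 2, 7, 5, 9, 6, 0, 8, 3]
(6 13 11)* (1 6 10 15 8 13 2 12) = (1 6 2 12)(8 13 11 10 15) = [0, 6, 12, 3, 4, 5, 2, 7, 13, 9, 15, 10, 1, 11, 14, 8]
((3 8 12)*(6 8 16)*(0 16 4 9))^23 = (0 9 4 3 12 8 6 16) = ((0 16 6 8 12 3 4 9))^23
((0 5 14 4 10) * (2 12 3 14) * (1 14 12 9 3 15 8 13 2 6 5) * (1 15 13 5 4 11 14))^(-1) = ((0 15 8 5 6 4 10)(2 9 3 12 13)(11 14))^(-1) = (0 10 4 6 5 8 15)(2 13 12 3 9)(11 14)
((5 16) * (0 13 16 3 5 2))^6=((0 13 16 2)(3 5))^6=(0 16)(2 13)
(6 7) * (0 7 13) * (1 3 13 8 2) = [7, 3, 1, 13, 4, 5, 8, 6, 2, 9, 10, 11, 12, 0] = (0 7 6 8 2 1 3 13)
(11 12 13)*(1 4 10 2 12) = (1 4 10 2 12 13 11) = [0, 4, 12, 3, 10, 5, 6, 7, 8, 9, 2, 1, 13, 11]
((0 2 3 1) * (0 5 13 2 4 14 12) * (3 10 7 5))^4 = ((0 4 14 12)(1 3)(2 10 7 5 13))^4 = (14)(2 13 5 7 10)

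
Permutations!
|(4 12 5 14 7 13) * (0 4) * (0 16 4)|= |(4 12 5 14 7 13 16)|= 7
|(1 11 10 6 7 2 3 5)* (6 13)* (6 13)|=|(13)(1 11 10 6 7 2 3 5)|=8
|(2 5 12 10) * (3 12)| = |(2 5 3 12 10)| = 5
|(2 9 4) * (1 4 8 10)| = 6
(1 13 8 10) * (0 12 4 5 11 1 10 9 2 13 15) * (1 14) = (0 12 4 5 11 14 1 15)(2 13 8 9) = [12, 15, 13, 3, 5, 11, 6, 7, 9, 2, 10, 14, 4, 8, 1, 0]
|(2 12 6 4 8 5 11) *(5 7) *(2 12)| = |(4 8 7 5 11 12 6)| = 7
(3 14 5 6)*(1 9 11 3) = (1 9 11 3 14 5 6) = [0, 9, 2, 14, 4, 6, 1, 7, 8, 11, 10, 3, 12, 13, 5]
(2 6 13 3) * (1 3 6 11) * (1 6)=(1 3 2 11 6 13)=[0, 3, 11, 2, 4, 5, 13, 7, 8, 9, 10, 6, 12, 1]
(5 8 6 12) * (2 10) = (2 10)(5 8 6 12) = [0, 1, 10, 3, 4, 8, 12, 7, 6, 9, 2, 11, 5]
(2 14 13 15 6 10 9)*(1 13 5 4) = [0, 13, 14, 3, 1, 4, 10, 7, 8, 2, 9, 11, 12, 15, 5, 6] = (1 13 15 6 10 9 2 14 5 4)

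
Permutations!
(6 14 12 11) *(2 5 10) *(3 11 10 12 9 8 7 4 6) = (2 5 12 10)(3 11)(4 6 14 9 8 7) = [0, 1, 5, 11, 6, 12, 14, 4, 7, 8, 2, 3, 10, 13, 9]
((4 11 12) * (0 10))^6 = (12)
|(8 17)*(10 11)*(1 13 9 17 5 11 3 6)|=10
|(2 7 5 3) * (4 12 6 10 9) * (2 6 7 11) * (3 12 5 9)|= |(2 11)(3 6 10)(4 5 12 7 9)|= 30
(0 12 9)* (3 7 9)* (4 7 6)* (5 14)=(0 12 3 6 4 7 9)(5 14)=[12, 1, 2, 6, 7, 14, 4, 9, 8, 0, 10, 11, 3, 13, 5]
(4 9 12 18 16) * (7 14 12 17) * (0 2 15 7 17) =(0 2 15 7 14 12 18 16 4 9) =[2, 1, 15, 3, 9, 5, 6, 14, 8, 0, 10, 11, 18, 13, 12, 7, 4, 17, 16]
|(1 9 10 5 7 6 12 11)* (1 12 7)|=4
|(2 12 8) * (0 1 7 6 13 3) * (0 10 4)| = 24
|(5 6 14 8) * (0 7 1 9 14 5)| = |(0 7 1 9 14 8)(5 6)| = 6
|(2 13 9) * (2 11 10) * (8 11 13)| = 4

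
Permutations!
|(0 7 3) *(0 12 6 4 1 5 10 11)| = |(0 7 3 12 6 4 1 5 10 11)| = 10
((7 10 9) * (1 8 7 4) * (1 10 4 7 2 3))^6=(1 2)(3 8)(4 9)(7 10)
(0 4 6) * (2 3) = (0 4 6)(2 3) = [4, 1, 3, 2, 6, 5, 0]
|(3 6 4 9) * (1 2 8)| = |(1 2 8)(3 6 4 9)| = 12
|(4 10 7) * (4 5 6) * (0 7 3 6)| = 12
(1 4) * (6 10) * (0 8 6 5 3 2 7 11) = (0 8 6 10 5 3 2 7 11)(1 4) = [8, 4, 7, 2, 1, 3, 10, 11, 6, 9, 5, 0]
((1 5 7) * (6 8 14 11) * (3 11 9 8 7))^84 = (14)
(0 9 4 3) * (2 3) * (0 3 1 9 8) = [8, 9, 1, 3, 2, 5, 6, 7, 0, 4] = (0 8)(1 9 4 2)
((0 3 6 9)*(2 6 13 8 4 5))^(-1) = (0 9 6 2 5 4 8 13 3) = ((0 3 13 8 4 5 2 6 9))^(-1)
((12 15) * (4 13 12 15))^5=(15)(4 12 13)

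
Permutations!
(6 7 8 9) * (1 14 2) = [0, 14, 1, 3, 4, 5, 7, 8, 9, 6, 10, 11, 12, 13, 2] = (1 14 2)(6 7 8 9)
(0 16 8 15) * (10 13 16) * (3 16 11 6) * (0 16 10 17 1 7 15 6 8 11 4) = [17, 7, 2, 10, 0, 5, 3, 15, 6, 9, 13, 8, 12, 4, 14, 16, 11, 1] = (0 17 1 7 15 16 11 8 6 3 10 13 4)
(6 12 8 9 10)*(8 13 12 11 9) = (6 11 9 10)(12 13) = [0, 1, 2, 3, 4, 5, 11, 7, 8, 10, 6, 9, 13, 12]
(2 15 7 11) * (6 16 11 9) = (2 15 7 9 6 16 11) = [0, 1, 15, 3, 4, 5, 16, 9, 8, 6, 10, 2, 12, 13, 14, 7, 11]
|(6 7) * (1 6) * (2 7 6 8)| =4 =|(1 8 2 7)|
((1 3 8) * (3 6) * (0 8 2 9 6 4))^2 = (0 1)(2 6)(3 9)(4 8)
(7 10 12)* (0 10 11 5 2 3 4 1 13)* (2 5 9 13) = (0 10 12 7 11 9 13)(1 2 3 4) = [10, 2, 3, 4, 1, 5, 6, 11, 8, 13, 12, 9, 7, 0]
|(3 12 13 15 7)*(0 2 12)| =7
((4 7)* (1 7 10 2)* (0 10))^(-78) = (10) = ((0 10 2 1 7 4))^(-78)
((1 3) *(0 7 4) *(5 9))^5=(0 4 7)(1 3)(5 9)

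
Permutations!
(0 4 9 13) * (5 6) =[4, 1, 2, 3, 9, 6, 5, 7, 8, 13, 10, 11, 12, 0] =(0 4 9 13)(5 6)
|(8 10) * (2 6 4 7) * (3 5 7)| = 6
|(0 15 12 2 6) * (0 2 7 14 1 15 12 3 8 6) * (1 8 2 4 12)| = |(0 1 15 3 2)(4 12 7 14 8 6)| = 30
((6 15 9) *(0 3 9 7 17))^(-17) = (0 15 3 7 9 17 6)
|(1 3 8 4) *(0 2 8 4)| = |(0 2 8)(1 3 4)| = 3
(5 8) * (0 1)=(0 1)(5 8)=[1, 0, 2, 3, 4, 8, 6, 7, 5]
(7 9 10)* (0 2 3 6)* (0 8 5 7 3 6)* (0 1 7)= (0 2 6 8 5)(1 7 9 10 3)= [2, 7, 6, 1, 4, 0, 8, 9, 5, 10, 3]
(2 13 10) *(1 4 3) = (1 4 3)(2 13 10) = [0, 4, 13, 1, 3, 5, 6, 7, 8, 9, 2, 11, 12, 10]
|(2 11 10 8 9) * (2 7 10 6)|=|(2 11 6)(7 10 8 9)|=12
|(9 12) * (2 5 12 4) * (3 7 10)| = 15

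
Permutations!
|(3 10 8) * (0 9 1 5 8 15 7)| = |(0 9 1 5 8 3 10 15 7)| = 9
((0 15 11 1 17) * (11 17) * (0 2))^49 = (0 15 17 2)(1 11)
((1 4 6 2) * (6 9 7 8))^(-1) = ((1 4 9 7 8 6 2))^(-1) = (1 2 6 8 7 9 4)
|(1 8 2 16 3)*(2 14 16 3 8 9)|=12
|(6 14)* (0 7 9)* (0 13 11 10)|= |(0 7 9 13 11 10)(6 14)|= 6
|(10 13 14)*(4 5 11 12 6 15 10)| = |(4 5 11 12 6 15 10 13 14)| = 9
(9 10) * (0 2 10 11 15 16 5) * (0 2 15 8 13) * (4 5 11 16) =(0 15 4 5 2 10 9 16 11 8 13) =[15, 1, 10, 3, 5, 2, 6, 7, 13, 16, 9, 8, 12, 0, 14, 4, 11]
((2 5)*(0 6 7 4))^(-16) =((0 6 7 4)(2 5))^(-16) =(7)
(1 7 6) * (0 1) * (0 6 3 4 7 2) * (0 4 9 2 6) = [1, 6, 4, 9, 7, 5, 0, 3, 8, 2] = (0 1 6)(2 4 7 3 9)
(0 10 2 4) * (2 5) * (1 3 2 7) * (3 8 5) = (0 10 3 2 4)(1 8 5 7) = [10, 8, 4, 2, 0, 7, 6, 1, 5, 9, 3]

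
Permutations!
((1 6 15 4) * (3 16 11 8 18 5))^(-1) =(1 4 15 6)(3 5 18 8 11 16)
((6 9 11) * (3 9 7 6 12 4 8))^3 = ((3 9 11 12 4 8)(6 7))^3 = (3 12)(4 9)(6 7)(8 11)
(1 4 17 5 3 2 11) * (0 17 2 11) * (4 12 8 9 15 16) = (0 17 5 3 11 1 12 8 9 15 16 4 2) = [17, 12, 0, 11, 2, 3, 6, 7, 9, 15, 10, 1, 8, 13, 14, 16, 4, 5]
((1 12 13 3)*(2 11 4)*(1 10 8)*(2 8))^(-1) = ((1 12 13 3 10 2 11 4 8))^(-1) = (1 8 4 11 2 10 3 13 12)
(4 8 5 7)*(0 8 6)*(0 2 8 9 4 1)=(0 9 4 6 2 8 5 7 1)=[9, 0, 8, 3, 6, 7, 2, 1, 5, 4]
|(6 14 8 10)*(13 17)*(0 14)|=10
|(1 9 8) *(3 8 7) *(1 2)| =6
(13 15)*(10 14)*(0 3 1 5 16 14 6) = (0 3 1 5 16 14 10 6)(13 15) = [3, 5, 2, 1, 4, 16, 0, 7, 8, 9, 6, 11, 12, 15, 10, 13, 14]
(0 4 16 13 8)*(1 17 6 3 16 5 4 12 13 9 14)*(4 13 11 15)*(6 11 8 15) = [12, 17, 2, 16, 5, 13, 3, 7, 0, 14, 10, 6, 8, 15, 1, 4, 9, 11] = (0 12 8)(1 17 11 6 3 16 9 14)(4 5 13 15)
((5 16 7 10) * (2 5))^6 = ((2 5 16 7 10))^6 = (2 5 16 7 10)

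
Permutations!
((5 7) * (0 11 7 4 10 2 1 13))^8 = ((0 11 7 5 4 10 2 1 13))^8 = (0 13 1 2 10 4 5 7 11)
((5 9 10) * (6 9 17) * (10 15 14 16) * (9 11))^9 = ((5 17 6 11 9 15 14 16 10))^9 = (17)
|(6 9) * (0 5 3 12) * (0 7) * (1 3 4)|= |(0 5 4 1 3 12 7)(6 9)|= 14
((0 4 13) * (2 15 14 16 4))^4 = (0 16 2 4 15 13 14)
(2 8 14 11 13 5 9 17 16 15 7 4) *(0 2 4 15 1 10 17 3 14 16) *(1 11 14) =(0 2 8 16 11 13 5 9 3 1 10 17)(7 15) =[2, 10, 8, 1, 4, 9, 6, 15, 16, 3, 17, 13, 12, 5, 14, 7, 11, 0]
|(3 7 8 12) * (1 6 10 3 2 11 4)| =|(1 6 10 3 7 8 12 2 11 4)| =10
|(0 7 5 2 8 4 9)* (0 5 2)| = |(0 7 2 8 4 9 5)| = 7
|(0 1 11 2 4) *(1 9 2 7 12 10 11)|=4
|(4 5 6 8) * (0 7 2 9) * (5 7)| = 8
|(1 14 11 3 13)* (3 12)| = 6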